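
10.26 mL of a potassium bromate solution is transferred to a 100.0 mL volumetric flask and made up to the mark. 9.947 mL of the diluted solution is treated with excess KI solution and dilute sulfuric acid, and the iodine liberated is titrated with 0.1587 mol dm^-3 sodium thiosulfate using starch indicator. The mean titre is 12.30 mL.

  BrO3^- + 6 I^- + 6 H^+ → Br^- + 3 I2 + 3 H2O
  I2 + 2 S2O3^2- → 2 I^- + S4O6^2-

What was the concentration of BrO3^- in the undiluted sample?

n(S2O3^2-) = 0.01230 × 0.1587 = 1.952 × 10^-3 mol
n(I2) = n(S2O3^2-)/2 = 9.760 × 10^-4 mol
From the 1:3 ratio, n(BrO3^-) in the aliquot = 1/3 × 9.760 × 10^-4 = 3.253 × 10^-4 mol
[BrO3^-]_dilute = 3.253 × 10^-4 / 0.009947 = 0.03271 mol/L
[BrO3^-]_original = 0.03271 × 100.0/10.26 = 0.3188 mol/L

0.3188 mol/L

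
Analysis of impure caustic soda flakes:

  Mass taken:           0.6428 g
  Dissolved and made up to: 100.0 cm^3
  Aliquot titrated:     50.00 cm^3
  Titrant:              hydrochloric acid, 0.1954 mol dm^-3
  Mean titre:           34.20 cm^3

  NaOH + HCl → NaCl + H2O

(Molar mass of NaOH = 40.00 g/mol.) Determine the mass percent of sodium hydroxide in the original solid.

83.17 %

n(HCl) per titration = 0.03420 × 0.1954 = 6.683 × 10^-3 mol
n(NaOH) in each aliquot = 6.683 × 10^-3 mol (1:1 ratio)
n(NaOH) in the whole flask = 6.683 × 10^-3 × 100.0/50.00 = 0.01337 mol
mass of NaOH = 0.01337 × 40.00 = 0.5346 g
% NaOH = 0.5346 / 0.6428 × 100 = 83.17 %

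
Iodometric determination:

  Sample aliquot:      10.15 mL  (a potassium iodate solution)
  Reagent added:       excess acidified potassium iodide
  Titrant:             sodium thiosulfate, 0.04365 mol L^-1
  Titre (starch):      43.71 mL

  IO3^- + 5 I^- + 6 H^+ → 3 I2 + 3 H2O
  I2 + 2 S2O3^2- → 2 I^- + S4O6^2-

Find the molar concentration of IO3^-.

n(S2O3^2-) = 0.04371 × 0.04365 = 1.908 × 10^-3 mol
n(I2) = n(S2O3^2-)/2 = 9.540 × 10^-4 mol
From the 1:3 ratio, n(IO3^-) in the aliquot = 1/3 × 9.540 × 10^-4 = 3.180 × 10^-4 mol
[IO3^-] = 3.180 × 10^-4 / 0.01015 = 0.03133 mol/L

0.03133 mol/L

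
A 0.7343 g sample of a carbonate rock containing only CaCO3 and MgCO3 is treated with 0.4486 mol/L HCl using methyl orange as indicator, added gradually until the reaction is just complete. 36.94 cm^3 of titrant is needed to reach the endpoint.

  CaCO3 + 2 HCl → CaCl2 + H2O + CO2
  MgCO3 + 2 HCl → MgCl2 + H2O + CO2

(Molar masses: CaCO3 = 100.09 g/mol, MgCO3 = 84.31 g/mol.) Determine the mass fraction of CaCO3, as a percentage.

n(HCl) = 0.03694 × 0.4486 = 0.01657 mol
Let x = n(CaCO3), y = n(MgCO3).
Titrant: 2x + 2y = 0.01657;  mass: 100.09x + 84.31y = 0.7343
Solving, x = 2.265 × 10^-3 mol, y = 6.021 × 10^-3 mol
mass of CaCO3 = 2.265 × 10^-3 × 100.09 = 0.2267 g
% CaCO3 = 0.2267 / 0.7343 × 100 = 30.87 %

30.87 %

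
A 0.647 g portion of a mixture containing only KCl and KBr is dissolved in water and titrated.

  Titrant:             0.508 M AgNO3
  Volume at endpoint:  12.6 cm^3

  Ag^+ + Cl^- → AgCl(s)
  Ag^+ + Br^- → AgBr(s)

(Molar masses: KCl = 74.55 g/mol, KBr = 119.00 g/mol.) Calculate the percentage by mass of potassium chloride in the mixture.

29.7 %

n(AgNO3) = 0.0126 × 0.508 = 6.40 × 10^-3 mol
Let x = n(KCl), y = n(KBr).
Titrant: 1x + 1y = 6.40 × 10^-3;  mass: 74.55x + 119.00y = 0.647
Solving, x = 2.58 × 10^-3 mol, y = 3.82 × 10^-3 mol
mass of KCl = 2.58 × 10^-3 × 74.55 = 0.192 g
% KCl = 0.192 / 0.647 × 100 = 29.7 %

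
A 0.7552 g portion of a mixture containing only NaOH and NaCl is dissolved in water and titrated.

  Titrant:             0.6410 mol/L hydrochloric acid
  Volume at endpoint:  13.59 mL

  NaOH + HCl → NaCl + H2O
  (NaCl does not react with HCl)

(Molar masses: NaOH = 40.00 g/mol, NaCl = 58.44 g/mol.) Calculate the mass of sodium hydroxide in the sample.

n(HCl) = 0.01359 × 0.6410 = 8.711 × 10^-3 mol
Let x = n(NaOH), y = n(NaCl).
Titrant: 1x = 8.711 × 10^-3;  mass: 40.00x + 58.44y = 0.7552
Solving, x = 8.711 × 10^-3 mol, y = 6.960 × 10^-3 mol
mass of NaOH = 8.711 × 10^-3 × 40.00 = 0.3484 g

0.3484 g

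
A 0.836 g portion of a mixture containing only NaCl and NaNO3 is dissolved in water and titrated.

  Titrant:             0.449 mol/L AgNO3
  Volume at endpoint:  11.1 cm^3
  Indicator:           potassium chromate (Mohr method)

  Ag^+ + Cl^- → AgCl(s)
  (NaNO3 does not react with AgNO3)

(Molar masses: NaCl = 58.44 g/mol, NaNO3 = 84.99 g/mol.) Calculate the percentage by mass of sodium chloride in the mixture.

n(AgNO3) = 0.0111 × 0.449 = 4.98 × 10^-3 mol
Let x = n(NaCl), y = n(NaNO3).
Titrant: 1x = 4.98 × 10^-3;  mass: 58.44x + 84.99y = 0.836
Solving, x = 4.98 × 10^-3 mol, y = 6.41 × 10^-3 mol
mass of NaCl = 4.98 × 10^-3 × 58.44 = 0.291 g
% NaCl = 0.291 / 0.836 × 100 = 34.8 %

34.8 %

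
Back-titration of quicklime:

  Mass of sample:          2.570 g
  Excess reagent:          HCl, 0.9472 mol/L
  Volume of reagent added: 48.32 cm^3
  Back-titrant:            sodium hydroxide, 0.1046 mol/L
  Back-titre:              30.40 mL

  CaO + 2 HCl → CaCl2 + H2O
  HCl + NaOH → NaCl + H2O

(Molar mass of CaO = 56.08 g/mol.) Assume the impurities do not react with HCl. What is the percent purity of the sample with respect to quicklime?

46.47 %

n(HCl) added = 0.04832 × 0.9472 = 0.04577 mol
n(NaOH) used in back-titration = 0.03040 × 0.1046 = 3.180 × 10^-3 mol
n(HCl) left over = 3.180 × 10^-3 mol (1:1 ratio)
n(HCl) consumed by analyte = 0.04577 − 3.180 × 10^-3 = 0.04259 mol
From the 1:2 ratio, n(CaO) = 1/2 × 0.04259 = 0.02129 mol
mass of CaO = 0.02129 × 56.08 = 1.194 g
% CaO = 1.194 / 2.570 × 100 = 46.47 %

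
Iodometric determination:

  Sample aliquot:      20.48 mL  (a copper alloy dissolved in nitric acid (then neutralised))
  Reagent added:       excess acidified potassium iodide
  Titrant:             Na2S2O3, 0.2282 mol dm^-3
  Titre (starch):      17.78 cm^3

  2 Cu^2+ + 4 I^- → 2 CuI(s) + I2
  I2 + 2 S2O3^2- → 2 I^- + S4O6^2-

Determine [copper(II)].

0.1981 mol/L

n(S2O3^2-) = 0.01778 × 0.2282 = 4.057 × 10^-3 mol
n(I2) = n(S2O3^2-)/2 = 2.029 × 10^-3 mol
From the 2:1 ratio, n(Cu2+) in the aliquot = 2/1 × 2.029 × 10^-3 = 4.057 × 10^-3 mol
[Cu2+] = 4.057 × 10^-3 / 0.02048 = 0.1981 mol/L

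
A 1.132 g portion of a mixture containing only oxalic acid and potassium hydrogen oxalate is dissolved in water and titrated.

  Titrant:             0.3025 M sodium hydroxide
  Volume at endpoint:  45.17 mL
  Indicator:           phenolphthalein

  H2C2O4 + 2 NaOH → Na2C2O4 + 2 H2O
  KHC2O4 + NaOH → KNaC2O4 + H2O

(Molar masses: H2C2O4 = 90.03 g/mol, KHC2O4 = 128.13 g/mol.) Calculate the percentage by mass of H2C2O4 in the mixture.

29.60 %

n(NaOH) = 0.04517 × 0.3025 = 0.01366 mol
Let x = n(H2C2O4), y = n(KHC2O4).
Titrant: 2x + 1y = 0.01366;  mass: 90.03x + 128.13y = 1.132
Solving, x = 3.722 × 10^-3 mol, y = 6.219 × 10^-3 mol
mass of H2C2O4 = 3.722 × 10^-3 × 90.03 = 0.3351 g
% H2C2O4 = 0.3351 / 1.132 × 100 = 29.60 %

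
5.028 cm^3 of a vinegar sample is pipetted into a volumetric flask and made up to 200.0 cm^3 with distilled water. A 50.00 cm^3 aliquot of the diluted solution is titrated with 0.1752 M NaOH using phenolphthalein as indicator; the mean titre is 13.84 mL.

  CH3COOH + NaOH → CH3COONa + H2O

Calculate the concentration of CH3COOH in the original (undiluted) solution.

1.929 M

n(NaOH) = 0.01384 × 0.1752 = 2.425 × 10^-3 mol
n(CH3COOH) in the aliquot = 2.425 × 10^-3 mol (1:1 ratio)
[CH3COOH]_dilute = 2.425 × 10^-3 / 0.05000 = 0.04850 mol/L
Dilution factor = 200.0 / 5.028 = 39.78
[CH3COOH]_stock = 0.04850 × 39.78 = 1.929 mol/L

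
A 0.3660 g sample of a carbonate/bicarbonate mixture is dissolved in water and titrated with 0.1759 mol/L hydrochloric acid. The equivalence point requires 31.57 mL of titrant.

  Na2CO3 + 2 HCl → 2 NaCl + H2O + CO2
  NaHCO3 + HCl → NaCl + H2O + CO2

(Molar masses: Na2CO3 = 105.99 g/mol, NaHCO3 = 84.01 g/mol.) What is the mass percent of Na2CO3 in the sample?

46.93 %

n(HCl) = 0.03157 × 0.1759 = 5.553 × 10^-3 mol
Let x = n(Na2CO3), y = n(NaHCO3).
Titrant: 2x + 1y = 5.553 × 10^-3;  mass: 105.99x + 84.01y = 0.3660
Solving, x = 1.621 × 10^-3 mol, y = 2.312 × 10^-3 mol
mass of Na2CO3 = 1.621 × 10^-3 × 105.99 = 0.1718 g
% Na2CO3 = 0.1718 / 0.3660 × 100 = 46.93 %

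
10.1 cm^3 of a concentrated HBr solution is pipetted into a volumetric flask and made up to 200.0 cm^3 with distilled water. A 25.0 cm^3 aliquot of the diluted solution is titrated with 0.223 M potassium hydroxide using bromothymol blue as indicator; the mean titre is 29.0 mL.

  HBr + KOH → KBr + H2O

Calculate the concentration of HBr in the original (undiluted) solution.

n(KOH) = 0.0290 × 0.223 = 6.47 × 10^-3 mol
n(HBr) in the aliquot = 6.47 × 10^-3 mol (1:1 ratio)
[HBr]_dilute = 6.47 × 10^-3 / 0.0250 = 0.259 mol/L
Dilution factor = 200.0 / 10.1 = 19.80
[HBr]_stock = 0.259 × 19.80 = 5.12 mol/L

5.12 M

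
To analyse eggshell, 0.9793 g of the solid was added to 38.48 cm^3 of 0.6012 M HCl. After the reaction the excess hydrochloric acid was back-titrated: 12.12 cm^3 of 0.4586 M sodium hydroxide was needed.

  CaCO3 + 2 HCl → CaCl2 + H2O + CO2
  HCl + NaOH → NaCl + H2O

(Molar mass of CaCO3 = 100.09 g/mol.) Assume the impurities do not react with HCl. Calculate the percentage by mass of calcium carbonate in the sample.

n(HCl) added = 0.03848 × 0.6012 = 0.02313 mol
n(NaOH) used in back-titration = 0.01212 × 0.4586 = 5.558 × 10^-3 mol
n(HCl) left over = 5.558 × 10^-3 mol (1:1 ratio)
n(HCl) consumed by analyte = 0.02313 − 5.558 × 10^-3 = 0.01758 mol
From the 1:2 ratio, n(CaCO3) = 1/2 × 0.01758 = 8.788 × 10^-3 mol
mass of CaCO3 = 8.788 × 10^-3 × 100.09 = 0.8796 g
% CaCO3 = 0.8796 / 0.9793 × 100 = 89.82 %

89.82 %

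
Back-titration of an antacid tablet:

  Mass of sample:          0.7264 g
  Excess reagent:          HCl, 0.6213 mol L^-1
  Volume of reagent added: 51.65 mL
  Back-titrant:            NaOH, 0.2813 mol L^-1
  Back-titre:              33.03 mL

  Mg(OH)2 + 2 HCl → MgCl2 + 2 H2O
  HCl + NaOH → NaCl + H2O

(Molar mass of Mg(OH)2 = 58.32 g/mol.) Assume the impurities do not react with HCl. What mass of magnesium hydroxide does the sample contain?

0.6648 g

n(HCl) added = 0.05165 × 0.6213 = 0.03209 mol
n(NaOH) used in back-titration = 0.03303 × 0.2813 = 9.291 × 10^-3 mol
n(HCl) left over = 9.291 × 10^-3 mol (1:1 ratio)
n(HCl) consumed by analyte = 0.03209 − 9.291 × 10^-3 = 0.02280 mol
From the 1:2 ratio, n(Mg(OH)2) = 1/2 × 0.02280 = 0.01140 mol
mass of Mg(OH)2 = 0.01140 × 58.32 = 0.6648 g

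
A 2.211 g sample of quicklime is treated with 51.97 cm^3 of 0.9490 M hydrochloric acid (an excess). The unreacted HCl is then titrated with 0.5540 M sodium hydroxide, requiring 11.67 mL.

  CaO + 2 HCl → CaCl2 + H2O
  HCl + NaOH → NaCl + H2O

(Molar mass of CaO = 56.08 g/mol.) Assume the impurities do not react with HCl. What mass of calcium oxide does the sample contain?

1.202 g

n(HCl) added = 0.05197 × 0.9490 = 0.04932 mol
n(NaOH) used in back-titration = 0.01167 × 0.5540 = 6.465 × 10^-3 mol
n(HCl) left over = 6.465 × 10^-3 mol (1:1 ratio)
n(HCl) consumed by analyte = 0.04932 − 6.465 × 10^-3 = 0.04285 mol
From the 1:2 ratio, n(CaO) = 1/2 × 0.04285 = 0.02143 mol
mass of CaO = 0.02143 × 56.08 = 1.202 g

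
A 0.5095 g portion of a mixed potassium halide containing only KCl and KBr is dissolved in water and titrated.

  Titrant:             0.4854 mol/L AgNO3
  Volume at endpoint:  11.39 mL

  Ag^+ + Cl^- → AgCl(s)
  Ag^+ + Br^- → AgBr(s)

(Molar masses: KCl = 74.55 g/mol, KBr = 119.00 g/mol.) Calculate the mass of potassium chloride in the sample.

n(AgNO3) = 0.01139 × 0.4854 = 5.529 × 10^-3 mol
Let x = n(KCl), y = n(KBr).
Titrant: 1x + 1y = 5.529 × 10^-3;  mass: 74.55x + 119.00y = 0.5095
Solving, x = 3.339 × 10^-3 mol, y = 2.190 × 10^-3 mol
mass of KCl = 3.339 × 10^-3 × 74.55 = 0.2489 g

0.2489 g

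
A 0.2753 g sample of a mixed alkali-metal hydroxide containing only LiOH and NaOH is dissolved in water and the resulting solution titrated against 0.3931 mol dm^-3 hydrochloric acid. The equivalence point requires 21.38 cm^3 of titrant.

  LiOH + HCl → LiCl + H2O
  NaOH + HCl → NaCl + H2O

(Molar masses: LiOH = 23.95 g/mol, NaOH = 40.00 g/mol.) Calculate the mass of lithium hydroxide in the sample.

n(HCl) = 0.02138 × 0.3931 = 8.404 × 10^-3 mol
Let x = n(LiOH), y = n(NaOH).
Titrant: 1x + 1y = 8.404 × 10^-3;  mass: 23.95x + 40.00y = 0.2753
Solving, x = 3.793 × 10^-3 mol, y = 4.611 × 10^-3 mol
mass of LiOH = 3.793 × 10^-3 × 23.95 = 0.09084 g

0.09084 g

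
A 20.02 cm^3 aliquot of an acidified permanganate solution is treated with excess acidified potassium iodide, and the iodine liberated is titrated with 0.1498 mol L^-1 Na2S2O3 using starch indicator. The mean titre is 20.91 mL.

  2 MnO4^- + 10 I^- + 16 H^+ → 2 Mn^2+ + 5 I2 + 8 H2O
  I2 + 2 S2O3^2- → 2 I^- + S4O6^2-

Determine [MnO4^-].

n(S2O3^2-) = 0.02091 × 0.1498 = 3.132 × 10^-3 mol
n(I2) = n(S2O3^2-)/2 = 1.566 × 10^-3 mol
From the 2:5 ratio, n(MnO4^-) in the aliquot = 2/5 × 1.566 × 10^-3 = 6.265 × 10^-4 mol
[MnO4^-] = 6.265 × 10^-4 / 0.02002 = 0.03129 mol/L

0.03129 mol/L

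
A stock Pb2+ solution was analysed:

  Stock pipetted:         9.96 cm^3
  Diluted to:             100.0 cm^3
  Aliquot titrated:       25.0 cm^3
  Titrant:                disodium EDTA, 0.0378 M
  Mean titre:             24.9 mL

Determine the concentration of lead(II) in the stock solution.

0.378 M

Pb^2+ + EDTA^4- → [Pb(EDTA)]^2-
n(EDTA) = 0.0249 × 0.0378 = 9.41 × 10^-4 mol
n(Pb2+) in the aliquot = 9.41 × 10^-4 mol (1:1 ratio)
[Pb2+]_dilute = 9.41 × 10^-4 / 0.0250 = 0.0376 mol/L
Dilution factor = 100.0 / 9.96 = 10.04
[Pb2+]_stock = 0.0376 × 10.04 = 0.378 mol/L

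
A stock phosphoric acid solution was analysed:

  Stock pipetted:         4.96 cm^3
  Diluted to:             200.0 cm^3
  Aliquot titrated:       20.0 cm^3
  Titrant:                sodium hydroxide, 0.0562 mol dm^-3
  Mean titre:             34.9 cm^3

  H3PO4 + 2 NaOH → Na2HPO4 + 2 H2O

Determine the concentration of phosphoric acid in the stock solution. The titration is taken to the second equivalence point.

1.98 mol/L

n(NaOH) = 0.0349 × 0.0562 = 1.96 × 10^-3 mol
From the 1:2 ratio, n(H3PO4) in the aliquot = 1/2 × 1.96 × 10^-3 = 9.81 × 10^-4 mol
[H3PO4]_dilute = 9.81 × 10^-4 / 0.0200 = 0.0490 mol/L
Dilution factor = 200.0 / 4.96 = 40.32
[H3PO4]_stock = 0.0490 × 40.32 = 1.98 mol/L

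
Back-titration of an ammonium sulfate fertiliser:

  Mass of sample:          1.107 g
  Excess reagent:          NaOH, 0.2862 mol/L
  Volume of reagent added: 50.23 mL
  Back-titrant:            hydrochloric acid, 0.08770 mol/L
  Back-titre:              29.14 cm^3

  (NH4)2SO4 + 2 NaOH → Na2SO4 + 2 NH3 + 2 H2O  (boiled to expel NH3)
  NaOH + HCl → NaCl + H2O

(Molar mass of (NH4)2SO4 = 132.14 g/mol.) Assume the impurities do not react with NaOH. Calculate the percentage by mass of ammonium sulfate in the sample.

n(NaOH) added = 0.05023 × 0.2862 = 0.01438 mol
n(HCl) used in back-titration = 0.02914 × 0.08770 = 2.556 × 10^-3 mol
n(NaOH) left over = 2.556 × 10^-3 mol (1:1 ratio)
n(NaOH) consumed by analyte = 0.01438 − 2.556 × 10^-3 = 0.01182 mol
From the 1:2 ratio, n((NH4)2SO4) = 1/2 × 0.01182 = 5.910 × 10^-3 mol
mass of (NH4)2SO4 = 5.910 × 10^-3 × 132.14 = 0.7810 g
% (NH4)2SO4 = 0.7810 / 1.107 × 100 = 70.55 %

70.55 %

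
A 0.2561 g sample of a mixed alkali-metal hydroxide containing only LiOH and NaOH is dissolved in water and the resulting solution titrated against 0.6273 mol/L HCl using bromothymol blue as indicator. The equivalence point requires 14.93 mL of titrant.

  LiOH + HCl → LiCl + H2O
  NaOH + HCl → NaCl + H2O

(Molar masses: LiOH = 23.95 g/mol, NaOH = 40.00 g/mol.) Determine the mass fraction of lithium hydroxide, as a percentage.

69.06 %

n(HCl) = 0.01493 × 0.6273 = 9.366 × 10^-3 mol
Let x = n(LiOH), y = n(NaOH).
Titrant: 1x + 1y = 9.366 × 10^-3;  mass: 23.95x + 40.00y = 0.2561
Solving, x = 7.385 × 10^-3 mol, y = 1.981 × 10^-3 mol
mass of LiOH = 7.385 × 10^-3 × 23.95 = 0.1769 g
% LiOH = 0.1769 / 0.2561 × 100 = 69.06 %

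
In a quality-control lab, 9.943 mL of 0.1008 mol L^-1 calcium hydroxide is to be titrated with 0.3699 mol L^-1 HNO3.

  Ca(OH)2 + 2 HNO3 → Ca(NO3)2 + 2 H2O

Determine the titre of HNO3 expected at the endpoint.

n(Ca(OH)2) = 0.009943 L × 0.1008 mol/L = 1.002 × 10^-3 mol
From the 2:1 stoichiometry, n(HNO3) = 2/1 × 1.002 × 10^-3 = 2.005 × 10^-3 mol
V(HNO3) = 2.005 × 10^-3 mol / 0.3699 mol/L = 0.005419 L = 5.419 mL

5.419 mL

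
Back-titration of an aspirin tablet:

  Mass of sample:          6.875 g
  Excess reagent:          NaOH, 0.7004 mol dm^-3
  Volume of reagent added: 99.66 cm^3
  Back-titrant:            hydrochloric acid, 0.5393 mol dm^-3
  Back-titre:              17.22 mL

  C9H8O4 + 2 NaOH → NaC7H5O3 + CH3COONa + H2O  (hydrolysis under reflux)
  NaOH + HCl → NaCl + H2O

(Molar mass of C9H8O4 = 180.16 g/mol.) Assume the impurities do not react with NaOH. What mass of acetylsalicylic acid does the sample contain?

n(NaOH) added = 0.09966 × 0.7004 = 0.06980 mol
n(HCl) used in back-titration = 0.01722 × 0.5393 = 9.287 × 10^-3 mol
n(NaOH) left over = 9.287 × 10^-3 mol (1:1 ratio)
n(NaOH) consumed by analyte = 0.06980 − 9.287 × 10^-3 = 0.06052 mol
From the 1:2 ratio, n(C9H8O4) = 1/2 × 0.06052 = 0.03026 mol
mass of C9H8O4 = 0.03026 × 180.16 = 5.451 g

5.451 g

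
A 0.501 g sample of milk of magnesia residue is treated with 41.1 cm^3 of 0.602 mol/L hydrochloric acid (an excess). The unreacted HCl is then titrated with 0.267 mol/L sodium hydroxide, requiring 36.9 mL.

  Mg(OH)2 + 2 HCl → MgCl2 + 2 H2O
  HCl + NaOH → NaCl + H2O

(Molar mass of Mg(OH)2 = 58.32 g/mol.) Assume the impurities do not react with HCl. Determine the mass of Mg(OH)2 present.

0.434 g

n(HCl) added = 0.0411 × 0.602 = 0.0247 mol
n(NaOH) used in back-titration = 0.0369 × 0.267 = 9.85 × 10^-3 mol
n(HCl) left over = 9.85 × 10^-3 mol (1:1 ratio)
n(HCl) consumed by analyte = 0.0247 − 9.85 × 10^-3 = 0.0149 mol
From the 1:2 ratio, n(Mg(OH)2) = 1/2 × 0.0149 = 7.44 × 10^-3 mol
mass of Mg(OH)2 = 7.44 × 10^-3 × 58.32 = 0.434 g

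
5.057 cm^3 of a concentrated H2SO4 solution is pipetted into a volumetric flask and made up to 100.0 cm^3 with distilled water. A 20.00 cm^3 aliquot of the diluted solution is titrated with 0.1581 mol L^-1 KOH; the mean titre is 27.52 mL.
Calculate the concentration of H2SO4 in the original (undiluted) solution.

H2SO4 + 2 KOH → K2SO4 + 2 H2O
n(KOH) = 0.02752 × 0.1581 = 4.351 × 10^-3 mol
From the 1:2 ratio, n(H2SO4) in the aliquot = 1/2 × 4.351 × 10^-3 = 2.175 × 10^-3 mol
[H2SO4]_dilute = 2.175 × 10^-3 / 0.02000 = 0.1088 mol/L
Dilution factor = 100.0 / 5.057 = 19.77
[H2SO4]_stock = 0.1088 × 19.77 = 2.151 mol/L

2.151 mol/L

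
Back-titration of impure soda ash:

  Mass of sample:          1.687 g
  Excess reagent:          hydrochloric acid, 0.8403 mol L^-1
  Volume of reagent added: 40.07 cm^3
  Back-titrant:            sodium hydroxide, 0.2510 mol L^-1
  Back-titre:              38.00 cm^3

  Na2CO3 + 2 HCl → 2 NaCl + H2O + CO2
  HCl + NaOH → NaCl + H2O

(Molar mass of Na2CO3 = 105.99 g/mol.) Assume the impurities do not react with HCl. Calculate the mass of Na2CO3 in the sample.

1.279 g

n(HCl) added = 0.04007 × 0.8403 = 0.03367 mol
n(NaOH) used in back-titration = 0.03800 × 0.2510 = 9.538 × 10^-3 mol
n(HCl) left over = 9.538 × 10^-3 mol (1:1 ratio)
n(HCl) consumed by analyte = 0.03367 − 9.538 × 10^-3 = 0.02413 mol
From the 1:2 ratio, n(Na2CO3) = 1/2 × 0.02413 = 0.01207 mol
mass of Na2CO3 = 0.01207 × 105.99 = 1.279 g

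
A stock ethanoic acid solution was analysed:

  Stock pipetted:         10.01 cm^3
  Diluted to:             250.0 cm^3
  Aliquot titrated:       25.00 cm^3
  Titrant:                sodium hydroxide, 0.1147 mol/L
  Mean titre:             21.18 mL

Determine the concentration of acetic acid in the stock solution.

2.427 mol/L

CH3COOH + NaOH → CH3COONa + H2O
n(NaOH) = 0.02118 × 0.1147 = 2.429 × 10^-3 mol
n(CH3COOH) in the aliquot = 2.429 × 10^-3 mol (1:1 ratio)
[CH3COOH]_dilute = 2.429 × 10^-3 / 0.02500 = 0.09717 mol/L
Dilution factor = 250.0 / 10.01 = 24.98
[CH3COOH]_stock = 0.09717 × 24.98 = 2.427 mol/L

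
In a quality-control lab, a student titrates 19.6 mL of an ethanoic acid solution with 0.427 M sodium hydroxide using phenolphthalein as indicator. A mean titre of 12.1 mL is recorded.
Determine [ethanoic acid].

CH3COOH + NaOH → CH3COONa + H2O
n(NaOH) = 0.0121 L × 0.427 mol/L = 5.17 × 10^-3 mol
n(CH3COOH) = 5.17 × 10^-3 mol (1:1 mole ratio)
[CH3COOH] = 5.17 × 10^-3 mol / 0.0196 L = 0.264 mol/L

0.264 M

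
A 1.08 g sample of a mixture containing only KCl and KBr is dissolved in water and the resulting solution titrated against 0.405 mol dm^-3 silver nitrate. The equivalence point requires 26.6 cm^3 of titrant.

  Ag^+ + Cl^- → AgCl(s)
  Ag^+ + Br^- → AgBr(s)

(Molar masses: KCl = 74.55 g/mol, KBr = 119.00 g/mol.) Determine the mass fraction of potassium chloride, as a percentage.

31.4 %

n(AgNO3) = 0.0266 × 0.405 = 0.0108 mol
Let x = n(KCl), y = n(KBr).
Titrant: 1x + 1y = 0.0108;  mass: 74.55x + 119.00y = 1.08
Solving, x = 4.54 × 10^-3 mol, y = 6.23 × 10^-3 mol
mass of KCl = 4.54 × 10^-3 × 74.55 = 0.339 g
% KCl = 0.339 / 1.08 × 100 = 31.4 %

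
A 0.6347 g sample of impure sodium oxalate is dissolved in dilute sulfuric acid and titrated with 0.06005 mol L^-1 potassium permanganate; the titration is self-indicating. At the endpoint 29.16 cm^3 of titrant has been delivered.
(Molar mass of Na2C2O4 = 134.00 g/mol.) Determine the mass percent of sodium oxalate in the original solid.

92.42 %

2 MnO4^- + 5 C2O4^2- + 16 H^+ → 2 Mn^2+ + 10 CO2 + 8 H2O
n(KMnO4) = 0.02916 L × 0.06005 mol/L = 1.751 × 10^-3 mol
From the 5:2 ratio, n(Na2C2O4) = 5/2 × 1.751 × 10^-3 = 4.378 × 10^-3 mol
mass of Na2C2O4 = 4.378 × 10^-3 × 134.00 g/mol = 0.5866 g
% Na2C2O4 = 0.5866 / 0.6347 × 100 = 92.42 %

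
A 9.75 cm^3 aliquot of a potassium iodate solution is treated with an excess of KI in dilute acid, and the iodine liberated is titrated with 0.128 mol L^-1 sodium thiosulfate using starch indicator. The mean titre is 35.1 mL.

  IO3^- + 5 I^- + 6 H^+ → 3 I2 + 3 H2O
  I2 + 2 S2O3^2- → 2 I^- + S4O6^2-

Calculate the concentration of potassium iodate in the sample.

0.0768 mol/L

n(S2O3^2-) = 0.0351 × 0.128 = 4.49 × 10^-3 mol
n(I2) = n(S2O3^2-)/2 = 2.25 × 10^-3 mol
From the 1:3 ratio, n(IO3^-) in the aliquot = 1/3 × 2.25 × 10^-3 = 7.49 × 10^-4 mol
[IO3^-] = 7.49 × 10^-4 / 0.00975 = 0.0768 mol/L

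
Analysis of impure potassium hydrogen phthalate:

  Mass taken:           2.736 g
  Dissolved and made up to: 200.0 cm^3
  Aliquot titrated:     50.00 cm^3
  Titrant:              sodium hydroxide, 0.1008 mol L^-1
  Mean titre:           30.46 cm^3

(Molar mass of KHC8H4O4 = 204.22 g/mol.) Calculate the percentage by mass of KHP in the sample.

91.67 %

KHC8H4O4 + NaOH → KNaC8H4O4 + H2O
n(NaOH) per titration = 0.03046 × 0.1008 = 3.070 × 10^-3 mol
n(KHC8H4O4) in each aliquot = 3.070 × 10^-3 mol (1:1 ratio)
n(KHC8H4O4) in the whole flask = 3.070 × 10^-3 × 200.0/50.00 = 0.01228 mol
mass of KHC8H4O4 = 0.01228 × 204.22 = 2.508 g
% KHC8H4O4 = 2.508 / 2.736 × 100 = 91.67 %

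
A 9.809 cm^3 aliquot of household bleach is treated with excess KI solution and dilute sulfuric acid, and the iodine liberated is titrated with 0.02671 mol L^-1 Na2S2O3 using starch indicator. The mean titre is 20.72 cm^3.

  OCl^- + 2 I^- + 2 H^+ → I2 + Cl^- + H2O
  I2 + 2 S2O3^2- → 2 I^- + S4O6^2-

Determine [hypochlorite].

n(S2O3^2-) = 0.02072 × 0.02671 = 5.534 × 10^-4 mol
n(I2) = n(S2O3^2-)/2 = 2.767 × 10^-4 mol
n(OCl^-) in the aliquot = 2.767 × 10^-4 mol (1:1 ratio)
[OCl^-] = 2.767 × 10^-4 / 0.009809 = 0.02821 mol/L

0.02821 mol/L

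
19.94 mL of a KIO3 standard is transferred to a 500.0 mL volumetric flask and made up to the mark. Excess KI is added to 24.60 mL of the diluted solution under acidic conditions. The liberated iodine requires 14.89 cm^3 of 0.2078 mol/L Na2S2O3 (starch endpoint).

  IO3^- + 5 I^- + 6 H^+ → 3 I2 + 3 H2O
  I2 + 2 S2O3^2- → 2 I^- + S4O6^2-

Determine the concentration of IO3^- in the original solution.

0.5257 mol/L

n(S2O3^2-) = 0.01489 × 0.2078 = 3.094 × 10^-3 mol
n(I2) = n(S2O3^2-)/2 = 1.547 × 10^-3 mol
From the 1:3 ratio, n(IO3^-) in the aliquot = 1/3 × 1.547 × 10^-3 = 5.157 × 10^-4 mol
[IO3^-]_dilute = 5.157 × 10^-4 / 0.02460 = 0.02096 mol/L
[IO3^-]_original = 0.02096 × 500.0/19.94 = 0.5257 mol/L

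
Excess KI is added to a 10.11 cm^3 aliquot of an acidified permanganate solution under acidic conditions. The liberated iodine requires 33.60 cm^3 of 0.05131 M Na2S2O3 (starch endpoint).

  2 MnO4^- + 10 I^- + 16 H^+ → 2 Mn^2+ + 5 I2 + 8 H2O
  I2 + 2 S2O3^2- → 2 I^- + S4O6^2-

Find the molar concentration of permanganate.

0.03411 M

n(S2O3^2-) = 0.03360 × 0.05131 = 1.724 × 10^-3 mol
n(I2) = n(S2O3^2-)/2 = 8.620 × 10^-4 mol
From the 2:5 ratio, n(MnO4^-) in the aliquot = 2/5 × 8.620 × 10^-4 = 3.448 × 10^-4 mol
[MnO4^-] = 3.448 × 10^-4 / 0.01011 = 0.03411 mol/L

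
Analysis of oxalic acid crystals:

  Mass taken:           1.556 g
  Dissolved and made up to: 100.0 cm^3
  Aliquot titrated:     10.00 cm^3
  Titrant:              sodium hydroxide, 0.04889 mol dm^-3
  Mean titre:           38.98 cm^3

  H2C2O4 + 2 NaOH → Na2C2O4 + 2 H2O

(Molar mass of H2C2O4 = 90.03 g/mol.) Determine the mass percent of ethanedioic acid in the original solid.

55.13 %

n(NaOH) per titration = 0.03898 × 0.04889 = 1.906 × 10^-3 mol
From the 1:2 ratio, n(H2C2O4) in each aliquot = 1/2 × 1.906 × 10^-3 = 9.529 × 10^-4 mol
n(H2C2O4) in the whole flask = 9.529 × 10^-4 × 100.0/10.00 = 9.529 × 10^-3 mol
mass of H2C2O4 = 9.529 × 10^-3 × 90.03 = 0.8579 g
% H2C2O4 = 0.8579 / 1.556 × 100 = 55.13 %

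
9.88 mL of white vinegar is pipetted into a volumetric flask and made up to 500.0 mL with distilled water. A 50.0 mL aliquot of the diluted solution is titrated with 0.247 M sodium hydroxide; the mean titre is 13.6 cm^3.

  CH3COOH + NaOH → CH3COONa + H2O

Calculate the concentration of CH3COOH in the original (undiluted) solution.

n(NaOH) = 0.0136 × 0.247 = 3.36 × 10^-3 mol
n(CH3COOH) in the aliquot = 3.36 × 10^-3 mol (1:1 ratio)
[CH3COOH]_dilute = 3.36 × 10^-3 / 0.0500 = 0.0672 mol/L
Dilution factor = 500.0 / 9.88 = 50.61
[CH3COOH]_stock = 0.0672 × 50.61 = 3.40 mol/L

3.40 M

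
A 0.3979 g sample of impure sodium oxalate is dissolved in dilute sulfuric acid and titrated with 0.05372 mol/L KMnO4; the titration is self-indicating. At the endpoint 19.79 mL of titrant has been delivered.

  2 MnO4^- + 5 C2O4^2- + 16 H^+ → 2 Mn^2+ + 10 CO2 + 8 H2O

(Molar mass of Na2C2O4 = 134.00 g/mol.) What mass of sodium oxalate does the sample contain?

0.3561 g

n(KMnO4) = 0.01979 L × 0.05372 mol/L = 1.063 × 10^-3 mol
From the 5:2 ratio, n(Na2C2O4) = 5/2 × 1.063 × 10^-3 = 2.658 × 10^-3 mol
mass of Na2C2O4 = 2.658 × 10^-3 × 134.00 g/mol = 0.3561 g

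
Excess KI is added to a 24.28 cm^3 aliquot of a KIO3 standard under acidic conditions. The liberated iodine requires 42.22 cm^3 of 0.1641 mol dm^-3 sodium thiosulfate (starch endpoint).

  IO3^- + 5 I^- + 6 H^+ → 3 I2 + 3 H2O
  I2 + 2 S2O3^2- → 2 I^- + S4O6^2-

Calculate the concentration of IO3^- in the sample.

n(S2O3^2-) = 0.04222 × 0.1641 = 6.928 × 10^-3 mol
n(I2) = n(S2O3^2-)/2 = 3.464 × 10^-3 mol
From the 1:3 ratio, n(IO3^-) in the aliquot = 1/3 × 3.464 × 10^-3 = 1.155 × 10^-3 mol
[IO3^-] = 1.155 × 10^-3 / 0.02428 = 0.04756 mol/L

0.04756 mol/L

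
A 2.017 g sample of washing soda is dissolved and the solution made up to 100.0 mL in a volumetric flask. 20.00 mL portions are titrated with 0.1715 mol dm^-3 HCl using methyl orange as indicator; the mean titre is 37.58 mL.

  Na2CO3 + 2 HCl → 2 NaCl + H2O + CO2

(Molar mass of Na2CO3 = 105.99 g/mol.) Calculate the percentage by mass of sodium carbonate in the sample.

84.67 %

n(HCl) per titration = 0.03758 × 0.1715 = 6.445 × 10^-3 mol
From the 1:2 ratio, n(Na2CO3) in each aliquot = 1/2 × 6.445 × 10^-3 = 3.222 × 10^-3 mol
n(Na2CO3) in the whole flask = 3.222 × 10^-3 × 100.0/20.00 = 0.01611 mol
mass of Na2CO3 = 0.01611 × 105.99 = 1.708 g
% Na2CO3 = 1.708 / 2.017 × 100 = 84.67 %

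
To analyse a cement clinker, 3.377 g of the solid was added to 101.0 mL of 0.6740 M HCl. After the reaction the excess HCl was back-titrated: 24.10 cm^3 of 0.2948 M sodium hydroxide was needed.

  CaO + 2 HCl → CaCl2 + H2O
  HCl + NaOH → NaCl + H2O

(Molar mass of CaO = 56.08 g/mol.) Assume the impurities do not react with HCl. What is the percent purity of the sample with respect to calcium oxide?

n(HCl) added = 0.1010 × 0.6740 = 0.06807 mol
n(NaOH) used in back-titration = 0.02410 × 0.2948 = 7.105 × 10^-3 mol
n(HCl) left over = 7.105 × 10^-3 mol (1:1 ratio)
n(HCl) consumed by analyte = 0.06807 − 7.105 × 10^-3 = 0.06097 mol
From the 1:2 ratio, n(CaO) = 1/2 × 0.06097 = 0.03048 mol
mass of CaO = 0.03048 × 56.08 = 1.710 g
% CaO = 1.710 / 3.377 × 100 = 50.62 %

50.62 %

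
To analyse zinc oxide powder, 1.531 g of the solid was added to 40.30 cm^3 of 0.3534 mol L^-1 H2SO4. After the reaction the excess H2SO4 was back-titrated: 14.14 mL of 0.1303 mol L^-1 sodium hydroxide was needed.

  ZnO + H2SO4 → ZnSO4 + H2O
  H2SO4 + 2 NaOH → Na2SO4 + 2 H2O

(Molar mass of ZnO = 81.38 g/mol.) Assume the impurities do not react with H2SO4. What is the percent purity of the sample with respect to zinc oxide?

n(H2SO4) added = 0.04030 × 0.3534 = 0.01424 mol
n(NaOH) used in back-titration = 0.01414 × 0.1303 = 1.842 × 10^-3 mol
From the 1:2 ratio, n(H2SO4) left over = 1/2 × 1.842 × 10^-3 = 9.212 × 10^-4 mol
n(H2SO4) consumed by analyte = 0.01424 − 9.212 × 10^-4 = 0.01332 mol
n(ZnO) = 0.01332 mol (1:1 ratio)
mass of ZnO = 0.01332 × 81.38 = 1.084 g
% ZnO = 1.084 / 1.531 × 100 = 70.81 %

70.81 %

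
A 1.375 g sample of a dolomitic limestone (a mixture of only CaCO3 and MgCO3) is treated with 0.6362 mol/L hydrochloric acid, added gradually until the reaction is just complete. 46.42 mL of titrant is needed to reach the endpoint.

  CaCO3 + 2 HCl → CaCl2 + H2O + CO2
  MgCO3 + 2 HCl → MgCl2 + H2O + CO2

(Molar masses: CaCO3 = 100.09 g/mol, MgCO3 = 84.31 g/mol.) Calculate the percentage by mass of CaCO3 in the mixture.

n(HCl) = 0.04642 × 0.6362 = 0.02953 mol
Let x = n(CaCO3), y = n(MgCO3).
Titrant: 2x + 2y = 0.02953;  mass: 100.09x + 84.31y = 1.375
Solving, x = 8.242 × 10^-3 mol, y = 6.524 × 10^-3 mol
mass of CaCO3 = 8.242 × 10^-3 × 100.09 = 0.8250 g
% CaCO3 = 0.8250 / 1.375 × 100 = 60.00 %

60.00 %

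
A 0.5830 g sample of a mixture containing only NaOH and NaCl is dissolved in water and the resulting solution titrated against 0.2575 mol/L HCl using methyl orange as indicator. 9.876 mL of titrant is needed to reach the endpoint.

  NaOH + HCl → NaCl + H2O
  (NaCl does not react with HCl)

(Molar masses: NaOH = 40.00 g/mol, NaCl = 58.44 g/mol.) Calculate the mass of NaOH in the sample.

n(HCl) = 0.009876 × 0.2575 = 2.543 × 10^-3 mol
Let x = n(NaOH), y = n(NaCl).
Titrant: 1x = 2.543 × 10^-3;  mass: 40.00x + 58.44y = 0.5830
Solving, x = 2.543 × 10^-3 mol, y = 8.235 × 10^-3 mol
mass of NaOH = 2.543 × 10^-3 × 40.00 = 0.1017 g

0.1017 g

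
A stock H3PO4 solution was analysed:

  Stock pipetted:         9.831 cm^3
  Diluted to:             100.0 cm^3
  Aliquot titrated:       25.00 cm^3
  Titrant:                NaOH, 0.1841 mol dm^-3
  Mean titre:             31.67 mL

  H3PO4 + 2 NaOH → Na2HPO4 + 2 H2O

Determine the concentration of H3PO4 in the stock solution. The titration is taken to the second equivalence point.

1.186 mol/L

n(NaOH) = 0.03167 × 0.1841 = 5.830 × 10^-3 mol
From the 1:2 ratio, n(H3PO4) in the aliquot = 1/2 × 5.830 × 10^-3 = 2.915 × 10^-3 mol
[H3PO4]_dilute = 2.915 × 10^-3 / 0.02500 = 0.1166 mol/L
Dilution factor = 100.0 / 9.831 = 10.17
[H3PO4]_stock = 0.1166 × 10.17 = 1.186 mol/L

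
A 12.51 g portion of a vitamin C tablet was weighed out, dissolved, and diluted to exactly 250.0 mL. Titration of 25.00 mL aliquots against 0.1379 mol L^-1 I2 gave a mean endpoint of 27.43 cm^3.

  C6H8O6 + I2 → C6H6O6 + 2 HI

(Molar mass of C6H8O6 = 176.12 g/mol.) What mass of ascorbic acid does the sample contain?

6.662 g

n(I2) per titration = 0.02743 × 0.1379 = 3.783 × 10^-3 mol
n(C6H8O6) in each aliquot = 3.783 × 10^-3 mol (1:1 ratio)
n(C6H8O6) in the whole flask = 3.783 × 10^-3 × 250.0/25.00 = 0.03783 mol
mass of C6H8O6 = 0.03783 × 176.12 = 6.662 g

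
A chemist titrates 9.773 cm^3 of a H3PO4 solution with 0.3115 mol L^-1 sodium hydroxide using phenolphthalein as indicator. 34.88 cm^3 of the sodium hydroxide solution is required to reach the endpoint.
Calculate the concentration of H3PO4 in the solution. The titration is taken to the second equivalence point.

0.5559 mol/L

H3PO4 + 2 NaOH → Na2HPO4 + 2 H2O
n(NaOH) = 0.03488 L × 0.3115 mol/L = 0.01087 mol
From the 1:2 mole ratio, n(H3PO4) = 1/2 × 0.01087 = 5.433 × 10^-3 mol
[H3PO4] = 5.433 × 10^-3 mol / 0.009773 L = 0.5559 mol/L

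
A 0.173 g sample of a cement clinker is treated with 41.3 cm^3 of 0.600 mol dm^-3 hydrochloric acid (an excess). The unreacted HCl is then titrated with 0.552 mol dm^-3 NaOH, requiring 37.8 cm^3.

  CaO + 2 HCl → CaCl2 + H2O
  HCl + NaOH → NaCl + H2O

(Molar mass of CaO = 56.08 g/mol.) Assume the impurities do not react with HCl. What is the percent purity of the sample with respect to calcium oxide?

n(HCl) added = 0.0413 × 0.600 = 0.0248 mol
n(NaOH) used in back-titration = 0.0378 × 0.552 = 0.0209 mol
n(HCl) left over = 0.0209 mol (1:1 ratio)
n(HCl) consumed by analyte = 0.0248 − 0.0209 = 3.91 × 10^-3 mol
From the 1:2 ratio, n(CaO) = 1/2 × 3.91 × 10^-3 = 1.96 × 10^-3 mol
mass of CaO = 1.96 × 10^-3 × 56.08 = 0.110 g
% CaO = 0.110 / 0.173 × 100 = 63.4 %

63.4 %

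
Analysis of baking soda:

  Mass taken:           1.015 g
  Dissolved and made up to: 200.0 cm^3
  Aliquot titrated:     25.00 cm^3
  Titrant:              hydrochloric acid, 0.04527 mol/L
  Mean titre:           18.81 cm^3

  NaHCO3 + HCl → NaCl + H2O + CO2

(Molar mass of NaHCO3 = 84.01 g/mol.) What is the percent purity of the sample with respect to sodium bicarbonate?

n(HCl) per titration = 0.01881 × 0.04527 = 8.515 × 10^-4 mol
n(NaHCO3) in each aliquot = 8.515 × 10^-4 mol (1:1 ratio)
n(NaHCO3) in the whole flask = 8.515 × 10^-4 × 200.0/25.00 = 6.812 × 10^-3 mol
mass of NaHCO3 = 6.812 × 10^-3 × 84.01 = 0.5723 g
% NaHCO3 = 0.5723 / 1.015 × 100 = 56.38 %

56.38 %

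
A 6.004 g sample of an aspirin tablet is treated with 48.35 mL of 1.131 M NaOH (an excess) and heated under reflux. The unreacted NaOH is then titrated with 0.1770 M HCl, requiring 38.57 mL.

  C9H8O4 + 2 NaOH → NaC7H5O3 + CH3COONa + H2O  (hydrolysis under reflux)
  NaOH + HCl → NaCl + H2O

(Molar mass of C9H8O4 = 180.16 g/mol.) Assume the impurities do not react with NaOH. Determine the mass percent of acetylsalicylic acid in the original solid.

71.80 %

n(NaOH) added = 0.04835 × 1.131 = 0.05468 mol
n(HCl) used in back-titration = 0.03857 × 0.1770 = 6.827 × 10^-3 mol
n(NaOH) left over = 6.827 × 10^-3 mol (1:1 ratio)
n(NaOH) consumed by analyte = 0.05468 − 6.827 × 10^-3 = 0.04786 mol
From the 1:2 ratio, n(C9H8O4) = 1/2 × 0.04786 = 0.02393 mol
mass of C9H8O4 = 0.02393 × 180.16 = 4.311 g
% C9H8O4 = 4.311 / 6.004 × 100 = 71.80 %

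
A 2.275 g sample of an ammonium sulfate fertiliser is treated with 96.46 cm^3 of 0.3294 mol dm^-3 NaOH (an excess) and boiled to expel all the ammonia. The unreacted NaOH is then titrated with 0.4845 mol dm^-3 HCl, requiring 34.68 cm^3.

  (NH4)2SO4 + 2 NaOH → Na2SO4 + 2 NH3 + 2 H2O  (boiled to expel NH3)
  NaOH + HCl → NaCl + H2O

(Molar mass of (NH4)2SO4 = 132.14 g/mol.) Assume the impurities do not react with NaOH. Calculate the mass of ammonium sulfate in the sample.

n(NaOH) added = 0.09646 × 0.3294 = 0.03177 mol
n(HCl) used in back-titration = 0.03468 × 0.4845 = 0.01680 mol
n(NaOH) left over = 0.01680 mol (1:1 ratio)
n(NaOH) consumed by analyte = 0.03177 − 0.01680 = 0.01497 mol
From the 1:2 ratio, n((NH4)2SO4) = 1/2 × 0.01497 = 7.486 × 10^-3 mol
mass of (NH4)2SO4 = 7.486 × 10^-3 × 132.14 = 0.9892 g

0.9892 g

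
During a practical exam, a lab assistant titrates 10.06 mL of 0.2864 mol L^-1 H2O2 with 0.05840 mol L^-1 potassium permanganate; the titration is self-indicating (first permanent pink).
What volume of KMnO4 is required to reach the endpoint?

2 MnO4^- + 5 H2O2 + 6 H^+ → 2 Mn^2+ + 5 O2 + 8 H2O
n(H2O2) = 0.01006 L × 0.2864 mol/L = 2.881 × 10^-3 mol
From the 2:5 stoichiometry, n(KMnO4) = 2/5 × 2.881 × 10^-3 = 1.152 × 10^-3 mol
V(KMnO4) = 1.152 × 10^-3 mol / 0.05840 mol/L = 0.01973 L = 19.73 mL

19.73 mL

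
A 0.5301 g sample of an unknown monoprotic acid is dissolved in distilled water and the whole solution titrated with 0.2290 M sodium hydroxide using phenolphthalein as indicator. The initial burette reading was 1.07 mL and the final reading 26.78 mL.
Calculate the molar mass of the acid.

90.04 g/mol

n(NaOH) = 0.02571 L × 0.2290 mol/L = 5.888 × 10^-3 mol
n(HA) = 5.888 × 10^-3 mol (1:1 ratio)
M = m / n = 0.5301 g / 5.888 × 10^-3 mol = 90.04 g/mol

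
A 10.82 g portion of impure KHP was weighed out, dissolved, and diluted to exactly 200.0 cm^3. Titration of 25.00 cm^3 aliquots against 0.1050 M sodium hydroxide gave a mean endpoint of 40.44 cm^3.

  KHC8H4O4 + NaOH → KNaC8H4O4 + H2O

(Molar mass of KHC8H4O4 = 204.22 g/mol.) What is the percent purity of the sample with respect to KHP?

64.12 %

n(NaOH) per titration = 0.04044 × 0.1050 = 4.246 × 10^-3 mol
n(KHC8H4O4) in each aliquot = 4.246 × 10^-3 mol (1:1 ratio)
n(KHC8H4O4) in the whole flask = 4.246 × 10^-3 × 200.0/25.00 = 0.03397 mol
mass of KHC8H4O4 = 0.03397 × 204.22 = 6.937 g
% KHC8H4O4 = 6.937 / 10.82 × 100 = 64.12 %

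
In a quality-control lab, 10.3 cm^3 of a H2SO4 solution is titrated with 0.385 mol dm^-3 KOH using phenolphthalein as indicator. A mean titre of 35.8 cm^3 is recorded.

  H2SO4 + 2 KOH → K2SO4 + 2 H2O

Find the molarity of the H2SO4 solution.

n(KOH) = 0.0358 L × 0.385 mol/L = 0.0138 mol
From the 1:2 mole ratio, n(H2SO4) = 1/2 × 0.0138 = 6.89 × 10^-3 mol
[H2SO4] = 6.89 × 10^-3 mol / 0.0103 L = 0.669 mol/L

0.669 mol/L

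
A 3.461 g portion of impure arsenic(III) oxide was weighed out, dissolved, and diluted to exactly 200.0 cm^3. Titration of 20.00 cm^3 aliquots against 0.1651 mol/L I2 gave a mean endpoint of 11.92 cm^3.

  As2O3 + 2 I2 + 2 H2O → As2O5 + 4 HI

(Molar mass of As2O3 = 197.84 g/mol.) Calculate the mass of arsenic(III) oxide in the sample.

n(I2) per titration = 0.01192 × 0.1651 = 1.968 × 10^-3 mol
From the 1:2 ratio, n(As2O3) in each aliquot = 1/2 × 1.968 × 10^-3 = 9.840 × 10^-4 mol
n(As2O3) in the whole flask = 9.840 × 10^-4 × 200.0/20.00 = 9.840 × 10^-3 mol
mass of As2O3 = 9.840 × 10^-3 × 197.84 = 1.947 g

1.947 g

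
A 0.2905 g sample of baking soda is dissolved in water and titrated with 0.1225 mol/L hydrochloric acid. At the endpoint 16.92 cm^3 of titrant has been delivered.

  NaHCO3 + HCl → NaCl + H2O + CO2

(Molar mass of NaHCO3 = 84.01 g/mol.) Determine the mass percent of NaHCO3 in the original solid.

n(HCl) = 0.01692 L × 0.1225 mol/L = 2.073 × 10^-3 mol
n(NaHCO3) = 2.073 × 10^-3 mol (1:1 ratio)
mass of NaHCO3 = 2.073 × 10^-3 × 84.01 g/mol = 0.1741 g
% NaHCO3 = 0.1741 / 0.2905 × 100 = 59.94 %

59.94 %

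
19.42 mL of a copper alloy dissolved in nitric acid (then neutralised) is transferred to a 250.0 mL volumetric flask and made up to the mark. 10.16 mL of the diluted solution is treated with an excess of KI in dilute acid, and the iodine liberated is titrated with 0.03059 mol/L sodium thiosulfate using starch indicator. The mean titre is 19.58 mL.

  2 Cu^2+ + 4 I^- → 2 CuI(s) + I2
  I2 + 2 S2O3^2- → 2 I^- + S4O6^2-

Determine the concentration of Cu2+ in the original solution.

n(S2O3^2-) = 0.01958 × 0.03059 = 5.990 × 10^-4 mol
n(I2) = n(S2O3^2-)/2 = 2.995 × 10^-4 mol
From the 2:1 ratio, n(Cu2+) in the aliquot = 2/1 × 2.995 × 10^-4 = 5.990 × 10^-4 mol
[Cu2+]_dilute = 5.990 × 10^-4 / 0.01016 = 0.05895 mol/L
[Cu2+]_original = 0.05895 × 250.0/19.42 = 0.7589 mol/L

0.7589 mol/L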